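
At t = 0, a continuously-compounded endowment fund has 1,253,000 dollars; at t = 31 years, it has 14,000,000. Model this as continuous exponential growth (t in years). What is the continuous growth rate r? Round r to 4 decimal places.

14000000 = 1253000 · e^(r·31)
e^(31r) = 14000000/1253000 = 11.17318
r = ln(11.17318) / 31 = 2.41352 / 31

r ≈ 0.0779 per year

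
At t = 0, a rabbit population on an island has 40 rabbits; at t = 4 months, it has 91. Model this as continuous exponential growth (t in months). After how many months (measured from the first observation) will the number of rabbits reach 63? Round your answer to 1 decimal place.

t ≈ 2.2 months

r = ln(91/40) / 4 ≈ 0.205495 per month
t = ln(63/40) / r = 0.45426 / 0.205495 ≈ 2.211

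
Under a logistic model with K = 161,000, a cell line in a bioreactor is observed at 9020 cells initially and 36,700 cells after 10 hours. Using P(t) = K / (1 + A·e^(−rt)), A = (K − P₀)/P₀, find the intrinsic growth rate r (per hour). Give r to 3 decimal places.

r ≈ 0.160 per hour

A = (161000 − 9020)/9020 = 16.84922
36700 = 161000/(1 + 16.84922·e^(−r·10)) → e^(−10r) = (4.38692 − 1)/16.84922 = 0.201013
r = −ln(0.201013)/10 = 1.60438/10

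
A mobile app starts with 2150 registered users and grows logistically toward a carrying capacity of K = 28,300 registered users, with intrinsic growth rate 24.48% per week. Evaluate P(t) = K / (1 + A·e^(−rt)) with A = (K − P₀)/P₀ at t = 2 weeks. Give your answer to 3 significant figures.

A = (28300 − 2150)/2150 = 12.16279
P(2) = 28300 / (1 + 12.16279·e^(−0.2448·2)) = 28300 / (1 + 12.16279·0.612871)
= 28300 / 8.45423 ≈ 3347.44

≈ 3,350 registered users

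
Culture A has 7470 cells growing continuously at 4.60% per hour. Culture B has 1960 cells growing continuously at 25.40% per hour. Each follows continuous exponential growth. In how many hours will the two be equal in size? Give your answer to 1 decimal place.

t ≈ 6.4 hours

7470·e^(0.046t) = 1960·e^(0.254t)
7470/1960 = e^((0.254 − 0.046)t) → ln(3.81122) = 0.208·t
t = 1.33795 / 0.208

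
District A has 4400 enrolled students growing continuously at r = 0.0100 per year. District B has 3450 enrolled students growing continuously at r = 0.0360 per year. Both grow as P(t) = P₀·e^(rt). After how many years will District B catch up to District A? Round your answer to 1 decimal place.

4400·e^(0.01t) = 3450·e^(0.036t)
4400/3450 = e^((0.036 − 0.01)t) → ln(1.27536) = 0.026·t
t = 0.24323 / 0.026

t ≈ 9.4 years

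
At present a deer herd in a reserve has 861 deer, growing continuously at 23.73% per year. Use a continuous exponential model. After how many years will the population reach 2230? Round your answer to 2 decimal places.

t ≈ 4.01 years

2230 = 861 · e^(0.2373·t)
t = ln(2230/861) / 0.2373 = ln(2.59001) / 0.2373 = 0.95166 / 0.2373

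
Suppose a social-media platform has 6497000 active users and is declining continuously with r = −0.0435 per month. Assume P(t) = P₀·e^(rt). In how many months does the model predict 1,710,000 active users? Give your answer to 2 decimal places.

1710000 = 6497000 · e^(-0.0435·t)
t = ln(1710000/6497000) / -0.0435 = ln(0.2632) / -0.0435 = -1.33485 / -0.0435

t ≈ 30.69 months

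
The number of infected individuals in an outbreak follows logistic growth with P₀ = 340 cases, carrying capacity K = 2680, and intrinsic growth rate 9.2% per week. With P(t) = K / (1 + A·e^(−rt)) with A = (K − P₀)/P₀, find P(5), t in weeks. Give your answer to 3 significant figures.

≈ 501 cases

A = (2680 − 340)/340 = 6.88235
P(5) = 2680 / (1 + 6.88235·e^(−0.092·5)) = 2680 / (1 + 6.88235·0.631284)
= 2680 / 5.34472 ≈ 501.43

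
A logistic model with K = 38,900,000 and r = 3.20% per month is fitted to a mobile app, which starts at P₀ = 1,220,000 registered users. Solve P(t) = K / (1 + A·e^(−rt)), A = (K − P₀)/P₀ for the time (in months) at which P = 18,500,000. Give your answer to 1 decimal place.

t ≈ 104.1 months

A = (38900000 − 1220000)/1220000 = 30.88525
18500000 = 38900000/(1 + 30.88525·e^(−0.032t)) → 1 + 30.88525·e^(−0.032t) = 2.1027
e^(−0.032t) = 0.035703 → t = ln(28.00868)/0.032 = 3.33251/0.032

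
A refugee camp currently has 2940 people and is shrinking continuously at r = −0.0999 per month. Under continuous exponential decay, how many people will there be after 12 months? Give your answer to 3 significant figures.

P(12) = 2940 · e^(-0.0999·12) = 2940 · e^(-1.1988)
= 2940 · 0.30156 ≈ 886.57

≈ 887 people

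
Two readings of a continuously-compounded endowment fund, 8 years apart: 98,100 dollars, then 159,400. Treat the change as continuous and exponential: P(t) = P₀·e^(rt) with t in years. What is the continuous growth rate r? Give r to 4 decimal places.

r ≈ 0.0607 per year

159400 = 98100 · e^(r·8)
e^(8r) = 159400/98100 = 1.62487
r = ln(1.62487) / 8 = 0.48543 / 8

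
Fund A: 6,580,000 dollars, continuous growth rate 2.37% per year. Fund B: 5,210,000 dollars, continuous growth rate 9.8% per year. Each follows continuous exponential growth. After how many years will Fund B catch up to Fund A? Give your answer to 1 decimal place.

t ≈ 3.1 years

6580000·e^(0.0237t) = 5210000·e^(0.098t)
6580000/5210000 = e^((0.098 − 0.0237)t) → ln(1.26296) = 0.0743·t
t = 0.23345 / 0.0743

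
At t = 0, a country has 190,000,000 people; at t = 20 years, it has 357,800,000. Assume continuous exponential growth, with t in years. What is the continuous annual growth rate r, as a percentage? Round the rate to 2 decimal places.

357800000 = 190000000 · e^(r·20)
e^(20r) = 357800000/190000000 = 1.88316
r = ln(1.88316) / 20 = 0.63295 / 20

r ≈ 3.16% per year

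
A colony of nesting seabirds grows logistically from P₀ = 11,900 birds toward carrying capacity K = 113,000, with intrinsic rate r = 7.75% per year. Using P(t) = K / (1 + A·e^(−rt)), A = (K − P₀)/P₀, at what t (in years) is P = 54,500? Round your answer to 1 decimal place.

A = (113000 − 11900)/11900 = 8.4958
54500 = 113000/(1 + 8.4958·e^(−0.0775t)) → 1 + 8.4958·e^(−0.0775t) = 2.07339
e^(−0.0775t) = 0.126344 → t = ln(7.91489)/0.0775 = 2.06875/0.0775

t ≈ 26.7 years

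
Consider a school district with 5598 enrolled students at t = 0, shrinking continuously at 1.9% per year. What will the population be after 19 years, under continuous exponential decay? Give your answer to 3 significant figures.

P(19) = 5598 · e^(-0.019·19) = 5598 · e^(-0.361)
= 5598 · 0.69698 ≈ 3901.69

≈ 3,900 enrolled students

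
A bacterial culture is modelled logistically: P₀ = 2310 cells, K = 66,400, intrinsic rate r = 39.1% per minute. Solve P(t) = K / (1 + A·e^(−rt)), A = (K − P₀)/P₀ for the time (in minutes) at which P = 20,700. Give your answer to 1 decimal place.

A = (66400 − 2310)/2310 = 27.74459
20700 = 66400/(1 + 27.74459·e^(−0.391t)) → 1 + 27.74459·e^(−0.391t) = 3.20773
e^(−0.391t) = 0.079573 → t = ln(12.56702)/0.391 = 2.53108/0.391

t ≈ 6.5 minutes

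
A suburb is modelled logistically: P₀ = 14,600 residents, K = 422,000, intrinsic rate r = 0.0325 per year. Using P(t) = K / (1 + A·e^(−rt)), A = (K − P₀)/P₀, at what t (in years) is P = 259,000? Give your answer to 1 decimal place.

A = (422000 − 14600)/14600 = 27.90411
259000 = 422000/(1 + 27.90411·e^(−0.0325t)) → 1 + 27.90411·e^(−0.0325t) = 1.62934
e^(−0.0325t) = 0.022554 → t = ln(44.33843)/0.0325 = 3.79185/0.0325

t ≈ 116.7 years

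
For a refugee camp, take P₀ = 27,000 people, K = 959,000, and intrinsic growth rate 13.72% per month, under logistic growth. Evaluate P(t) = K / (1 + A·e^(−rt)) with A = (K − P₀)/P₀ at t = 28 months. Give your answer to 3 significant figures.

A = (959000 − 27000)/27000 = 34.51852
P(28) = 959000 / (1 + 34.51852·e^(−0.1372·28)) = 959000 / (1 + 34.51852·0.021459)
= 959000 / 1.74074 ≈ 550914.77

≈ 551,000 people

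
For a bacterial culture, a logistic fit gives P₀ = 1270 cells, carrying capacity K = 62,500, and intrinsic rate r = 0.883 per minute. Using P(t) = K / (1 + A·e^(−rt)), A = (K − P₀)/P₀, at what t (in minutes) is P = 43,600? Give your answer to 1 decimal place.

t ≈ 5.3 minutes

A = (62500 − 1270)/1270 = 48.2126
43600 = 62500/(1 + 48.2126·e^(−0.883t)) → 1 + 48.2126·e^(−0.883t) = 1.43349
e^(−0.883t) = 0.008991 → t = ln(111.2206)/0.883 = 4.71152/0.883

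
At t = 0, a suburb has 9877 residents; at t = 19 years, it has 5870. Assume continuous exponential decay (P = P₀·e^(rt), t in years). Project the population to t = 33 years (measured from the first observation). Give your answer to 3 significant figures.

≈ 4,000 residents

r = ln(5870/9877) / 19 ≈ -0.027387 per year
P(33) = 9877 · e^(-0.027387·33) = 9877 · 0.40504 ≈ 4000.57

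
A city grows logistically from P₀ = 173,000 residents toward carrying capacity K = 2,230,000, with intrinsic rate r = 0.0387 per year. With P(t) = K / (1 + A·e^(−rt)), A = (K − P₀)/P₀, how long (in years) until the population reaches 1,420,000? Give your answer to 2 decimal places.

A = (2230000 − 173000)/173000 = 11.89017
1420000 = 2230000/(1 + 11.89017·e^(−0.0387t)) → 1 + 11.89017·e^(−0.0387t) = 1.57042
e^(−0.0387t) = 0.047974 → t = ln(20.8445)/0.0387 = 3.03709/0.0387

t ≈ 78.48 years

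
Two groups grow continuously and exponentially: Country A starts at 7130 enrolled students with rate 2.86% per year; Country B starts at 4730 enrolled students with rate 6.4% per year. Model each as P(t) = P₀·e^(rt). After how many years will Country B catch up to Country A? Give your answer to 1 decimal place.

7130·e^(0.0286t) = 4730·e^(0.064t)
7130/4730 = e^((0.064 − 0.0286)t) → ln(1.5074) = 0.0354·t
t = 0.41039 / 0.0354

t ≈ 11.6 years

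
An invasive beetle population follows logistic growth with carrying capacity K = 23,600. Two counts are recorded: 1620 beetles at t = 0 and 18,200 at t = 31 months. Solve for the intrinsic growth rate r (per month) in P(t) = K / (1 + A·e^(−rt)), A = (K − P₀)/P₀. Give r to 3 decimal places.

A = (23600 − 1620)/1620 = 13.5679
18200 = 23600/(1 + 13.5679·e^(−r·31)) → e^(−31r) = (1.2967 − 1)/13.5679 = 0.021868
r = −ln(0.021868)/31 = 3.82273/31

r ≈ 0.123 per month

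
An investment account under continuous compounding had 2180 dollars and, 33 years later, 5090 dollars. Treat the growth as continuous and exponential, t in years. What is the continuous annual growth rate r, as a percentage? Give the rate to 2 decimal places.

r ≈ 2.57% per year

5090 = 2180 · e^(r·33)
e^(33r) = 5090/2180 = 2.33486
r = ln(2.33486) / 33 = 0.84795 / 33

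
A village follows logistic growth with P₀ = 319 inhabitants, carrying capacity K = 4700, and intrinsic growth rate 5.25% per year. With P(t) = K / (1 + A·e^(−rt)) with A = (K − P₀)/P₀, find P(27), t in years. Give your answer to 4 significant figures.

≈ 1,086 inhabitants

A = (4700 − 319)/319 = 13.73354
P(27) = 4700 / (1 + 13.73354·e^(−0.0525·27)) = 4700 / (1 + 13.73354·0.242319)
= 4700 / 4.3279 ≈ 1085.98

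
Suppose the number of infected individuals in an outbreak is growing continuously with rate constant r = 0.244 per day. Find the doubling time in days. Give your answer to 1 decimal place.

doubling time = ln(2) / |r| = 0.69315 / 0.244

doubling time ≈ 2.8 days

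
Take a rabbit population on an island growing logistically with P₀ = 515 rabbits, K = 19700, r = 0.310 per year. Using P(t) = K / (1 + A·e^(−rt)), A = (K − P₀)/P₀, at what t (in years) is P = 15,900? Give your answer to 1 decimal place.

A = (19700 − 515)/515 = 37.25243
15900 = 19700/(1 + 37.25243·e^(−0.31t)) → 1 + 37.25243·e^(−0.31t) = 1.23899
e^(−0.31t) = 0.006416 → t = ln(155.872)/0.31 = 5.04904/0.31

t ≈ 16.3 years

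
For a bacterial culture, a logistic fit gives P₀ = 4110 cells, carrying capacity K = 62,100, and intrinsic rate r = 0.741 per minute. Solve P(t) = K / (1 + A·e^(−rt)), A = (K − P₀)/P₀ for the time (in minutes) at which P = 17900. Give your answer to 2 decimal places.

A = (62100 − 4110)/4110 = 14.10949
17900 = 62100/(1 + 14.10949·e^(−0.741t)) → 1 + 14.10949·e^(−0.741t) = 3.46927
e^(−0.741t) = 0.175008 → t = ln(5.71402)/0.741 = 1.74292/0.741

t ≈ 2.35 minutes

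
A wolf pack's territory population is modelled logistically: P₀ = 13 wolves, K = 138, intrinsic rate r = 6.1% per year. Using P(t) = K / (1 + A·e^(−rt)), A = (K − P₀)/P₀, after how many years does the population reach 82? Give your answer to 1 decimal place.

A = (138 − 13)/13 = 9.61538
82 = 138/(1 + 9.61538·e^(−0.061t)) → 1 + 9.61538·e^(−0.061t) = 1.68293
e^(−0.061t) = 0.071024 → t = ln(14.07967)/0.061 = 2.64473/0.061

t ≈ 43.4 years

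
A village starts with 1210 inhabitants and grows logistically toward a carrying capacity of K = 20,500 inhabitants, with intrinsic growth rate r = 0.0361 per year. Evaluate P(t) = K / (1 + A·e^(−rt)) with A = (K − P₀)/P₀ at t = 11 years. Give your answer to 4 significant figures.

A = (20500 − 1210)/1210 = 15.94215
P(11) = 20500 / (1 + 15.94215·e^(−0.0361·11)) = 20500 / (1 + 15.94215·0.672267)
= 20500 / 11.71738 ≈ 1749.54

≈ 1,750 inhabitants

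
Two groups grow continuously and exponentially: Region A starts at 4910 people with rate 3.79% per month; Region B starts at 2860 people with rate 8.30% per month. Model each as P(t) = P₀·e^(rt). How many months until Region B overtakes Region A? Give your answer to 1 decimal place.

4910·e^(0.0379t) = 2860·e^(0.083t)
4910/2860 = e^((0.083 − 0.0379)t) → ln(1.71678) = 0.0451·t
t = 0.54045 / 0.0451

t ≈ 12.0 months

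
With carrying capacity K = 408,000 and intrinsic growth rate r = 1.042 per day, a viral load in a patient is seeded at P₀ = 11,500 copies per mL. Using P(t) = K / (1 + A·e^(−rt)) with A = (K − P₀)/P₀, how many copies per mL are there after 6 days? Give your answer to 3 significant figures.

A = (408000 − 11500)/11500 = 34.47826
P(6) = 408000 / (1 + 34.47826·e^(−1.042·6)) = 408000 / (1 + 34.47826·0.001927)
= 408000 / 1.06643 ≈ 382586.42

≈ 383,000 copies per mL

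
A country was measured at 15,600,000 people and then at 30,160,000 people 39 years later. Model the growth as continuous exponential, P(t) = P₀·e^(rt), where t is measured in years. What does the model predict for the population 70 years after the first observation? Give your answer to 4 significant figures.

r = ln(30160000/15600000) / 39 ≈ 0.016904 per year
P(70) = 15600000 · e^(0.016904·70) = 15600000 · 3.26501 ≈ 50934082.64

≈ 50,930,000 people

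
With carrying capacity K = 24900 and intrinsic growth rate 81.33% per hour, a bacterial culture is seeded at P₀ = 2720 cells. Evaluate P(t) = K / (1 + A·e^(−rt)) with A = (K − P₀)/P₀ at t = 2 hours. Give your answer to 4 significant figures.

A = (24900 − 2720)/2720 = 8.15441
P(2) = 24900 / (1 + 8.15441·e^(−0.8133·2)) = 24900 / (1 + 8.15441·0.196597)
= 24900 / 2.60313 ≈ 9565.4

≈ 9,565 cells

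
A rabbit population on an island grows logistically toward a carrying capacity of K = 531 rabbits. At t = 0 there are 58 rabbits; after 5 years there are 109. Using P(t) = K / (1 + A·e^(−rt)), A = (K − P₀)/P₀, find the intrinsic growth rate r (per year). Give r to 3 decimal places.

A = (531 − 58)/58 = 8.15517
109 = 531/(1 + 8.15517·e^(−r·5)) → e^(−5r) = (4.87156 − 1)/8.15517 = 0.474737
r = −ln(0.474737)/5 = 0.74499/5

r ≈ 0.149 per year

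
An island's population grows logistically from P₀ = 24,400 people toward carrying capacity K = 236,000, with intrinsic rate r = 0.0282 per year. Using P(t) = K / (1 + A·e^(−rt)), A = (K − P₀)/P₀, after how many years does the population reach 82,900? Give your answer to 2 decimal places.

A = (236000 − 24400)/24400 = 8.67213
82900 = 236000/(1 + 8.67213·e^(−0.0282t)) → 1 + 8.67213·e^(−0.0282t) = 2.8468
e^(−0.0282t) = 0.212958 → t = ln(4.69575)/0.0282 = 1.54666/0.0282

t ≈ 54.85 years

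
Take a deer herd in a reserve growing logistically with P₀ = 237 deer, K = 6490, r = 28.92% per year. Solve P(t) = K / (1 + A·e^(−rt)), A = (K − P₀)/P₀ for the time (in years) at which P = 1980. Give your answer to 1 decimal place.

t ≈ 8.5 years

A = (6490 − 237)/237 = 26.38397
1980 = 6490/(1 + 26.38397·e^(−0.2892t)) → 1 + 26.38397·e^(−0.2892t) = 3.27778
e^(−0.2892t) = 0.086332 → t = ln(11.5832)/0.2892 = 2.44956/0.2892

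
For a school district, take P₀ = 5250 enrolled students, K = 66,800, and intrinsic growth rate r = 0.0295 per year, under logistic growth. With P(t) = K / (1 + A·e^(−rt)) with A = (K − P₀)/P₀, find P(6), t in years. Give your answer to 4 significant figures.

≈ 6,173 enrolled students

A = (66800 − 5250)/5250 = 11.72381
P(6) = 66800 / (1 + 11.72381·e^(−0.0295·6)) = 66800 / (1 + 11.72381·0.83778)
= 66800 / 10.82197 ≈ 6172.63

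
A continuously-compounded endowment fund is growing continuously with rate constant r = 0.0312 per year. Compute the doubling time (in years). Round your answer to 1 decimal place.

doubling time = ln(2) / |r| = 0.69315 / 0.0312

doubling time ≈ 22.2 years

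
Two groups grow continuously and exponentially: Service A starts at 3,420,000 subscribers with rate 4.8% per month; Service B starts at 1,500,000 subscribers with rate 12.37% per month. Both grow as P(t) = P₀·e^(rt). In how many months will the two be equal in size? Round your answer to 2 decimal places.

t ≈ 10.89 months

3420000·e^(0.048t) = 1500000·e^(0.1237t)
3420000/1500000 = e^((0.1237 − 0.048)t) → ln(2.28) = 0.0757·t
t = 0.82418 / 0.0757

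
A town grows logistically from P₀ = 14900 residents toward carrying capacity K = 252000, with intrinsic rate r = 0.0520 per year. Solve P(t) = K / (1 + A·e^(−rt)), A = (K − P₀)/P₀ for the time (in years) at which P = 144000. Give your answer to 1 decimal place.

A = (252000 − 14900)/14900 = 15.91275
144000 = 252000/(1 + 15.91275·e^(−0.052t)) → 1 + 15.91275·e^(−0.052t) = 1.75
e^(−0.052t) = 0.047132 → t = ln(21.217)/0.052 = 3.0548/0.052

t ≈ 58.7 years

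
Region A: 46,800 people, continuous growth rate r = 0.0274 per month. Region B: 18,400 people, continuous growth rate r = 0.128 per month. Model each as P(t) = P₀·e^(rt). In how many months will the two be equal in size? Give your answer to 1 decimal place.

46800·e^(0.0274t) = 18400·e^(0.128t)
46800/18400 = e^((0.128 − 0.0274)t) → ln(2.54348) = 0.1006·t
t = 0.93353 / 0.1006

t ≈ 9.3 months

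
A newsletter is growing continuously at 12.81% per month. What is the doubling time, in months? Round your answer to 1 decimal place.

doubling time = ln(2) / |r| = 0.69315 / 0.1281

doubling time ≈ 5.4 months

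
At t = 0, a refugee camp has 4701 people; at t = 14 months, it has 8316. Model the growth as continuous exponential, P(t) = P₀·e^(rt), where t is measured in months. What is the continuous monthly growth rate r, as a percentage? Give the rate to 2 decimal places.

8316 = 4701 · e^(r·14)
e^(14r) = 8316/4701 = 1.76899
r = ln(1.76899) / 14 = 0.57041 / 14

r ≈ 4.07% per month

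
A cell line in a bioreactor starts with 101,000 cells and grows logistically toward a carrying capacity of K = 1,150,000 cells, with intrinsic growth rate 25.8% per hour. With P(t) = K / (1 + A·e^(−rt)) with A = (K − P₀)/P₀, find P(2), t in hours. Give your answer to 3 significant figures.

≈ 160,000 cells

A = (1150000 − 101000)/101000 = 10.38614
P(2) = 1150000 / (1 + 10.38614·e^(−0.258·2)) = 1150000 / (1 + 10.38614·0.596903)
= 1150000 / 7.19952 ≈ 159732.84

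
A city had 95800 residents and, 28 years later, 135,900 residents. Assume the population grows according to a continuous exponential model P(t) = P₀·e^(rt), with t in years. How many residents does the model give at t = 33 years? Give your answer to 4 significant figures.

≈ 144,700 residents

r = ln(135900/95800) / 28 ≈ 0.012488 per year
P(33) = 95800 · e^(0.012488·33) = 95800 · 1.50998 ≈ 144655.93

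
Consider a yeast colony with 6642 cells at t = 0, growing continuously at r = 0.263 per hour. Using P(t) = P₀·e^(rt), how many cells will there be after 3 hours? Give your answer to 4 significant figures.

P(3) = 6642 · e^(0.263·3) = 6642 · e^(0.789)
= 6642 · 2.20119 ≈ 14620.33

≈ 14,620 cells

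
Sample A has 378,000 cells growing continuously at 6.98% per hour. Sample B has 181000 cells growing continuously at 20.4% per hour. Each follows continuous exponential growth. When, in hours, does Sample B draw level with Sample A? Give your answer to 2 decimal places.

378000·e^(0.0698t) = 181000·e^(0.204t)
378000/181000 = e^((0.204 − 0.0698)t) → ln(2.0884) = 0.1342·t
t = 0.7364 / 0.1342

t ≈ 5.49 hours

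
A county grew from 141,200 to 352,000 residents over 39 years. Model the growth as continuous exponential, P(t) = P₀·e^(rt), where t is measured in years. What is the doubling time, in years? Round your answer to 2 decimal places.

doubling time ≈ 29.59 years

r = ln(352000/141200) / 39 = ln(2.49292) / 39 ≈ 0.023422 per year
doubling time = ln 2 / |r| = 0.69315 / 0.023422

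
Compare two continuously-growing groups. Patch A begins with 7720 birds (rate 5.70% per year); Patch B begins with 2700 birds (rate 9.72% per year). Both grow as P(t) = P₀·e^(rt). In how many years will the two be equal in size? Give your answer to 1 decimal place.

7720·e^(0.057t) = 2700·e^(0.0972t)
7720/2700 = e^((0.0972 − 0.057)t) → ln(2.85926) = 0.0402·t
t = 1.05056 / 0.0402

t ≈ 26.1 years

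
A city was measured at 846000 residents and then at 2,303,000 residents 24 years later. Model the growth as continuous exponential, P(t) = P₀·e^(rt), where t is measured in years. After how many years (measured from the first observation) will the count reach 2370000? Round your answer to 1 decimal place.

t ≈ 24.7 years

r = ln(2303000/846000) / 24 ≈ 0.041727 per year
t = ln(2370000/846000) / r = 1.03013 / 0.041727 ≈ 24.687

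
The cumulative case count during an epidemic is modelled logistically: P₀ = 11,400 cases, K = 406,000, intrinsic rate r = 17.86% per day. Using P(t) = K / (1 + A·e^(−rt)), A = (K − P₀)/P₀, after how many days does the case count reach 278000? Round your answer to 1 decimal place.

A = (406000 − 11400)/11400 = 34.61404
278000 = 406000/(1 + 34.61404·e^(−0.1786t)) → 1 + 34.61404·e^(−0.1786t) = 1.46043
e^(−0.1786t) = 0.013302 → t = ln(75.17736)/0.1786 = 4.31985/0.1786

t ≈ 24.2 days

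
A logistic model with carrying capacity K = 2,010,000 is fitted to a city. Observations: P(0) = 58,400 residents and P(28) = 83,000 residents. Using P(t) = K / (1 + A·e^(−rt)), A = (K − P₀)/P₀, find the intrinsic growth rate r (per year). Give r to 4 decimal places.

r ≈ 0.0130 per year

A = (2010000 − 58400)/58400 = 33.41781
83000 = 2010000/(1 + 33.41781·e^(−r·28)) → e^(−28r) = (24.21687 − 1)/33.41781 = 0.694745
r = −ln(0.694745)/28 = 0.36421/28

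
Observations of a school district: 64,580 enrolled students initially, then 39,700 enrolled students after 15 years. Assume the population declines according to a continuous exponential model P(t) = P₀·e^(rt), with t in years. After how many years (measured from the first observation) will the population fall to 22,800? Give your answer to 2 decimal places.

t ≈ 32.10 years

r = ln(39700/64580) / 15 ≈ -0.032437 per year
t = ln(22800/64580) / r = -1.04114 / -0.032437 ≈ 32.098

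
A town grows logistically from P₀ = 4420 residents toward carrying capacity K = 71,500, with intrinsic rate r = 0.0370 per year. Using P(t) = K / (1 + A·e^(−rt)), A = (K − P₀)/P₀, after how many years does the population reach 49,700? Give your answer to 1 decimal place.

A = (71500 − 4420)/4420 = 15.17647
49700 = 71500/(1 + 15.17647·e^(−0.037t)) → 1 + 15.17647·e^(−0.037t) = 1.43863
e^(−0.037t) = 0.028902 → t = ln(34.59957)/0.037 = 3.54384/0.037

t ≈ 95.8 years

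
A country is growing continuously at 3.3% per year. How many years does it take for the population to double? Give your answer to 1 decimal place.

doubling time ≈ 21.0 years

doubling time = ln(2) / |r| = 0.69315 / 0.033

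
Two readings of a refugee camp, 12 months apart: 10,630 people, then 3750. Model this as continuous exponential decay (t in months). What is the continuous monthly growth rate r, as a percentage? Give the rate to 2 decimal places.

3750 = 10630 · e^(r·12)
e^(12r) = 3750/10630 = 0.35278
r = ln(0.35278) / 12 = -1.04192 / 12

r ≈ -8.68% per month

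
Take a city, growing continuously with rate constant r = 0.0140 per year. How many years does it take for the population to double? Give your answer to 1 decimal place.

doubling time = ln(2) / |r| = 0.69315 / 0.014

doubling time ≈ 49.5 years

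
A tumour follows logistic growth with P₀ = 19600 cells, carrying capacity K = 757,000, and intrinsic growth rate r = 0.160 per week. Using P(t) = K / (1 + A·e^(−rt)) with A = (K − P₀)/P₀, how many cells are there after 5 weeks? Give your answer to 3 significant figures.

≈ 42,300 cells

A = (757000 − 19600)/19600 = 37.62245
P(5) = 757000 / (1 + 37.62245·e^(−0.16·5)) = 757000 / (1 + 37.62245·0.449329)
= 757000 / 17.90486 ≈ 42279.03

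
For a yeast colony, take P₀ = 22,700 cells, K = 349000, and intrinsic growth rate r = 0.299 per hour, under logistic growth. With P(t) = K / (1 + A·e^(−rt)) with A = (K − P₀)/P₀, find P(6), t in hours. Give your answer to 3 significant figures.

≈ 103,000 cells

A = (349000 − 22700)/22700 = 14.37445
P(6) = 349000 / (1 + 14.37445·e^(−0.299·6)) = 349000 / (1 + 14.37445·0.166294)
= 349000 / 3.39038 ≈ 102938.32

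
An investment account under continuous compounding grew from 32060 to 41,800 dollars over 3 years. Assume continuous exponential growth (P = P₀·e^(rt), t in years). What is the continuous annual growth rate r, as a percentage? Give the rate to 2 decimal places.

r ≈ 8.84% per year

41800 = 32060 · e^(r·3)
e^(3r) = 41800/32060 = 1.30381
r = ln(1.30381) / 3 = 0.26529 / 3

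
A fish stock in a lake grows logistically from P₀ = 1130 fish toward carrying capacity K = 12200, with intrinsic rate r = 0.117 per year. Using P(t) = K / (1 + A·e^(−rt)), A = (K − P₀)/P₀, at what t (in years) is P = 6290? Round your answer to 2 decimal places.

A = (12200 − 1130)/1130 = 9.79646
6290 = 12200/(1 + 9.79646·e^(−0.117t)) → 1 + 9.79646·e^(−0.117t) = 1.93959
e^(−0.117t) = 0.095911 → t = ln(10.42635)/0.117 = 2.34434/0.117

t ≈ 20.04 years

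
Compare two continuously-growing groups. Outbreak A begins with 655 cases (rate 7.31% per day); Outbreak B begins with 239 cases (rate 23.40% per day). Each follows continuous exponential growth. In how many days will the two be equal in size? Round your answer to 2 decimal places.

t ≈ 6.27 days

655·e^(0.0731t) = 239·e^(0.234t)
655/239 = e^((0.234 − 0.0731)t) → ln(2.74059) = 0.1609·t
t = 1.00817 / 0.1609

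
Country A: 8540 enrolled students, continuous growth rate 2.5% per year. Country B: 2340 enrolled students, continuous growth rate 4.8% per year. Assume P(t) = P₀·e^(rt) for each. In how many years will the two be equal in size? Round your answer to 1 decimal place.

8540·e^(0.025t) = 2340·e^(0.048t)
8540/2340 = e^((0.048 − 0.025)t) → ln(3.64957) = 0.023·t
t = 1.29461 / 0.023

t ≈ 56.3 years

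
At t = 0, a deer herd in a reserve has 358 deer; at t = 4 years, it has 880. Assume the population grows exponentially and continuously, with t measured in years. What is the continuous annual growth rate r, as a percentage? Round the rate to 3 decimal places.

r ≈ 22.485% per year

880 = 358 · e^(r·4)
e^(4r) = 880/358 = 2.4581
r = ln(2.4581) / 4 = 0.89939 / 4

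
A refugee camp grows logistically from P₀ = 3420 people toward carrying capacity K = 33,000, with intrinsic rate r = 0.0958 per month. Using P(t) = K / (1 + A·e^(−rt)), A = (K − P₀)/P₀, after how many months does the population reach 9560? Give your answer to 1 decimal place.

A = (33000 − 3420)/3420 = 8.64912
9560 = 33000/(1 + 8.64912·e^(−0.0958t)) → 1 + 8.64912·e^(−0.0958t) = 3.45188
e^(−0.0958t) = 0.283483 → t = ln(3.52754)/0.0958 = 1.2606/0.0958

t ≈ 13.2 months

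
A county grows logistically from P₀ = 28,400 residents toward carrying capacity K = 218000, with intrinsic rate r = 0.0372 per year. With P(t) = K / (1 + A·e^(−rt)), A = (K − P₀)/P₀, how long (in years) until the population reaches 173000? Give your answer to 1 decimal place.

A = (218000 − 28400)/28400 = 6.67606
173000 = 218000/(1 + 6.67606·e^(−0.0372t)) → 1 + 6.67606·e^(−0.0372t) = 1.26012
e^(−0.0372t) = 0.038962 → t = ln(25.66573)/0.0372 = 3.24516/0.0372

t ≈ 87.2 years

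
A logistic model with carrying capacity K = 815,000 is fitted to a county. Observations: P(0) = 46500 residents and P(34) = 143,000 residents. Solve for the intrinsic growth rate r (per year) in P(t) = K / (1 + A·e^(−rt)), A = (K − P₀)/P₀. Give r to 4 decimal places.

A = (815000 − 46500)/46500 = 16.52688
143000 = 815000/(1 + 16.52688·e^(−r·34)) → e^(−34r) = (5.6993 − 1)/16.52688 = 0.284343
r = −ln(0.284343)/34 = 1.25757/34

r ≈ 0.0370 per year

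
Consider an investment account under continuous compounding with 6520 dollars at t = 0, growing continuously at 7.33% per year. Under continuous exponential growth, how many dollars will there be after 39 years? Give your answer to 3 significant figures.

≈ 114,000 dollars

P(39) = 6520 · e^(0.0733·39) = 6520 · e^(2.8587)
= 6520 · 17.43884 ≈ 113701.25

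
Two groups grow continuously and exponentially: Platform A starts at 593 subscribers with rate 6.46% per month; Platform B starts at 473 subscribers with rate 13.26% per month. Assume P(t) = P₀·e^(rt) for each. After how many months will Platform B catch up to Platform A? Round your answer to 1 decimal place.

t ≈ 3.3 months

593·e^(0.0646t) = 473·e^(0.1326t)
593/473 = e^((0.1326 − 0.0646)t) → ln(1.2537) = 0.068·t
t = 0.2261 / 0.068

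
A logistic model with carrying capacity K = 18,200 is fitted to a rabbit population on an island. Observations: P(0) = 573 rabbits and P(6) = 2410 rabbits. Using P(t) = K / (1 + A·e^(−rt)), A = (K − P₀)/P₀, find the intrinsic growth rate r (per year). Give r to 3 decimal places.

r ≈ 0.258 per year

A = (18200 − 573)/573 = 30.76265
2410 = 18200/(1 + 30.76265·e^(−r·6)) → e^(−6r) = (7.55187 − 1)/30.76265 = 0.212981
r = −ln(0.212981)/6 = 1.54655/6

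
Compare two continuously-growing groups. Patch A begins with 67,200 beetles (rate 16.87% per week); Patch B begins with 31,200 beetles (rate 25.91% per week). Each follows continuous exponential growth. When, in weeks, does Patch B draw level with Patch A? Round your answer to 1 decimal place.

67200·e^(0.1687t) = 31200·e^(0.2591t)
67200/31200 = e^((0.2591 − 0.1687)t) → ln(2.15385) = 0.0904·t
t = 0.76726 / 0.0904

t ≈ 8.5 weeks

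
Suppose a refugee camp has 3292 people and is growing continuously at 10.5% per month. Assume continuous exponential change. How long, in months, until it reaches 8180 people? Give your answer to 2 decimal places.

8180 = 3292 · e^(0.105·t)
t = ln(8180/3292) / 0.105 = ln(2.48481) / 0.105 = 0.9102 / 0.105

t ≈ 8.67 months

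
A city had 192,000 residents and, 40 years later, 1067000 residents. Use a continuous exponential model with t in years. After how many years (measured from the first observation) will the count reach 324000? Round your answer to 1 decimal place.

r = ln(1067000/192000) / 40 ≈ 0.042878 per year
t = ln(324000/192000) / r = 0.52325 / 0.042878 ≈ 12.203

t ≈ 12.2 years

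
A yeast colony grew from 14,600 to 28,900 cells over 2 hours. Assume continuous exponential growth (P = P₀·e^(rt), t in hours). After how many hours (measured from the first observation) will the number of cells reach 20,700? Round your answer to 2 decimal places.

t ≈ 1.02 hours

r = ln(28900/14600) / 2 ≈ 0.34141 per hour
t = ln(20700/14600) / r = 0.34911 / 0.34141 ≈ 1.023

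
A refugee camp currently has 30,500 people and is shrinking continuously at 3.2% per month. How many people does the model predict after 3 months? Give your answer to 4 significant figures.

≈ 27,710 people

P(3) = 30500 · e^(-0.032·3) = 30500 · e^(-0.096)
= 30500 · 0.90846 ≈ 27708.15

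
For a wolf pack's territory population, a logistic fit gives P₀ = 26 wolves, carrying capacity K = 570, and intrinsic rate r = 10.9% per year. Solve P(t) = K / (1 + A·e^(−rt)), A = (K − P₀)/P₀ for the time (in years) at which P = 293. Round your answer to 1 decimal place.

t ≈ 28.4 years

A = (570 − 26)/26 = 20.92308
293 = 570/(1 + 20.92308·e^(−0.109t)) → 1 + 20.92308·e^(−0.109t) = 1.94539
e^(−0.109t) = 0.045184 → t = ln(22.13163)/0.109 = 3.09701/0.109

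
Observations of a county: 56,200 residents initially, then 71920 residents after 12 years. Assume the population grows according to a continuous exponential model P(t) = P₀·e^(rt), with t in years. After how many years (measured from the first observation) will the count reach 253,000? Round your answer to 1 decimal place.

t ≈ 73.2 years

r = ln(71920/56200) / 12 ≈ 0.020553 per year
t = ln(253000/56200) / r = 1.50447 / 0.020553 ≈ 73.199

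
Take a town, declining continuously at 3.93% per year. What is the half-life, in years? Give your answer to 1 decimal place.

half-life = ln(2) / |r| = 0.69315 / 0.0393

half-life ≈ 17.6 years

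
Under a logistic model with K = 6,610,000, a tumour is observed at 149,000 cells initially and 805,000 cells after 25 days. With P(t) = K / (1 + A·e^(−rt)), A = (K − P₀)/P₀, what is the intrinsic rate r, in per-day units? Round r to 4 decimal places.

r ≈ 0.0718 per day

A = (6610000 − 149000)/149000 = 43.36242
805000 = 6610000/(1 + 43.36242·e^(−r·25)) → e^(−25r) = (8.21118 − 1)/43.36242 = 0.1663
r = −ln(0.1663)/25 = 1.79396/25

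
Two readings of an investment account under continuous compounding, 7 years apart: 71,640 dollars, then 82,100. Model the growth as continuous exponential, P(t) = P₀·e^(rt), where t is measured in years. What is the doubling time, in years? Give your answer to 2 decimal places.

r = ln(82100/71640) / 7 = ln(1.14601) / 7 ≈ 0.019469 per year
doubling time = ln 2 / |r| = 0.69315 / 0.019469

doubling time ≈ 35.60 years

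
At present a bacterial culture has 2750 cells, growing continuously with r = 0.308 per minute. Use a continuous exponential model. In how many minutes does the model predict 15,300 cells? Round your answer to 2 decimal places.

15300 = 2750 · e^(0.308·t)
t = ln(15300/2750) / 0.308 = ln(5.56364) / 0.308 = 1.71625 / 0.308

t ≈ 5.57 minutes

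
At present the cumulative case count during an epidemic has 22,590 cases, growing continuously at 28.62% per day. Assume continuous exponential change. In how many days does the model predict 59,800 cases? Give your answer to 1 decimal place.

t ≈ 3.4 days

59800 = 22590 · e^(0.2862·t)
t = ln(59800/22590) / 0.2862 = ln(2.64719) / 0.2862 = 0.9735 / 0.2862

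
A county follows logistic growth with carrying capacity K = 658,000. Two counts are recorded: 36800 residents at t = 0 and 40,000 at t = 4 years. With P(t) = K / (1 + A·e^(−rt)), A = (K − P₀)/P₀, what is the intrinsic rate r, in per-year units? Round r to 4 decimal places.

r ≈ 0.0221 per year

A = (658000 − 36800)/36800 = 16.88043
40000 = 658000/(1 + 16.88043·e^(−r·4)) → e^(−4r) = (16.45 − 1)/16.88043 = 0.915261
r = −ln(0.915261)/4 = 0.08855/4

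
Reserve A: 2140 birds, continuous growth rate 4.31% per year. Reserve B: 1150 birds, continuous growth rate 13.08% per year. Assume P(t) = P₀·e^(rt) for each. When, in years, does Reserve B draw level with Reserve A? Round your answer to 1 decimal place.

2140·e^(0.0431t) = 1150·e^(0.1308t)
2140/1150 = e^((0.1308 − 0.0431)t) → ln(1.86087) = 0.0877·t
t = 0.62104 / 0.0877

t ≈ 7.1 years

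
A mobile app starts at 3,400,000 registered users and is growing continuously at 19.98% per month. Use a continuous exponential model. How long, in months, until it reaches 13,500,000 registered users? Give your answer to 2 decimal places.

13500000 = 3400000 · e^(0.1998·t)
t = ln(13500000/3400000) / 0.1998 = ln(3.97059) / 0.1998 = 1.37891 / 0.1998

t ≈ 6.90 months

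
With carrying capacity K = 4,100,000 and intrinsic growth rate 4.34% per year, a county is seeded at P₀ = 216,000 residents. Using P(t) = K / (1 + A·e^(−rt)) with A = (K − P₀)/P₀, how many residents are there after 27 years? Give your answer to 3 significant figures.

A = (4100000 − 216000)/216000 = 17.98148
P(27) = 4100000 / (1 + 17.98148·e^(−0.0434·27)) = 4100000 / (1 + 17.98148·0.309809)
= 4100000 / 6.57082 ≈ 623970.74

≈ 624,000 residents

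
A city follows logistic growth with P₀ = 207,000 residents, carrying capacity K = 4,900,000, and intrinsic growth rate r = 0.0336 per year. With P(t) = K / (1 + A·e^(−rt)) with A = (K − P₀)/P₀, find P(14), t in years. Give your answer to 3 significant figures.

A = (4900000 − 207000)/207000 = 22.6715
P(14) = 4900000 / (1 + 22.6715·e^(−0.0336·14)) = 4900000 / (1 + 22.6715·0.624752)
= 4900000 / 15.16407 ≈ 323132.23

≈ 323,000 residents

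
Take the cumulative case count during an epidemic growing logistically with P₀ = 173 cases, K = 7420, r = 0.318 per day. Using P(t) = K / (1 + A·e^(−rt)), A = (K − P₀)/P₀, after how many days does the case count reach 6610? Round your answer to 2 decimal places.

t ≈ 18.35 days

A = (7420 − 173)/173 = 41.89017
6610 = 7420/(1 + 41.89017·e^(−0.318t)) → 1 + 41.89017·e^(−0.318t) = 1.12254
e^(−0.318t) = 0.002925 → t = ln(341.8445)/0.318 = 5.83436/0.318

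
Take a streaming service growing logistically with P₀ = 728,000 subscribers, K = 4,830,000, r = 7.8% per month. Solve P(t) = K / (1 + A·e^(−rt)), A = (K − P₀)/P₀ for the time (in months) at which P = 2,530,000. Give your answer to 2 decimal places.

A = (4830000 − 728000)/728000 = 5.63462
2530000 = 4830000/(1 + 5.63462·e^(−0.078t)) → 1 + 5.63462·e^(−0.078t) = 1.90909
e^(−0.078t) = 0.16134 → t = ln(6.19808)/0.078 = 1.82424/0.078

t ≈ 23.39 months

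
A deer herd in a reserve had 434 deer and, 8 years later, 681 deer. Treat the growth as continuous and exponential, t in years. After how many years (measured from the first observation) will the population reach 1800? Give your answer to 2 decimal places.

t ≈ 25.26 years

r = ln(681/434) / 8 ≈ 0.056315 per year
t = ln(1800/434) / r = 1.4225 / 0.056315 ≈ 25.26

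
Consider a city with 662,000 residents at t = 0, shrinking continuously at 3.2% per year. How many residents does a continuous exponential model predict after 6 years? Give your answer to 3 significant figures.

≈ 546,000 residents

P(6) = 662000 · e^(-0.032·6) = 662000 · e^(-0.192)
= 662000 · 0.82531 ≈ 546353.15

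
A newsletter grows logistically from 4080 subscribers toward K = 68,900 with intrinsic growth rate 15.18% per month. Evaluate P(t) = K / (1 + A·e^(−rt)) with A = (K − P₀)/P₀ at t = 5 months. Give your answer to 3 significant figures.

A = (68900 − 4080)/4080 = 15.88725
P(5) = 68900 / (1 + 15.88725·e^(−0.1518·5)) = 68900 / (1 + 15.88725·0.468134)
= 68900 / 8.43737 ≈ 8166.05

≈ 8,170 subscribers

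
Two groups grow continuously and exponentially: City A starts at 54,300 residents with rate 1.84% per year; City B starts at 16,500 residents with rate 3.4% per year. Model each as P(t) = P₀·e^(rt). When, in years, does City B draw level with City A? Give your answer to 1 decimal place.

54300·e^(0.0184t) = 16500·e^(0.034t)
54300/16500 = e^((0.034 − 0.0184)t) → ln(3.29091) = 0.0156·t
t = 1.19116 / 0.0156

t ≈ 76.4 years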